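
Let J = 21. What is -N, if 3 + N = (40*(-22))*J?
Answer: 18483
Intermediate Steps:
N = -18483 (N = -3 + (40*(-22))*21 = -3 - 880*21 = -3 - 18480 = -18483)
-N = -1*(-18483) = 18483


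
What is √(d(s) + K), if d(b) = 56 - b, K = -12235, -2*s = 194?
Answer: I*√12082 ≈ 109.92*I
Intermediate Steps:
s = -97 (s = -½*194 = -97)
√(d(s) + K) = √((56 - 1*(-97)) - 12235) = √((56 + 97) - 12235) = √(153 - 12235) = √(-12082) = I*√12082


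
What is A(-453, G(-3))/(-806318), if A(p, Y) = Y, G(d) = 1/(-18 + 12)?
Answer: 1/4837908 ≈ 2.0670e-7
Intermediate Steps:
G(d) = -1/6 (G(d) = 1/(-6) = -1/6)
A(-453, G(-3))/(-806318) = -1/6/(-806318) = -1/6*(-1/806318) = 1/4837908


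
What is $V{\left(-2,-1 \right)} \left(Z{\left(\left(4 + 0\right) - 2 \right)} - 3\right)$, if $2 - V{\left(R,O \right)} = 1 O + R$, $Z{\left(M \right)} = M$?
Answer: $-5$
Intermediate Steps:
$V{\left(R,O \right)} = 2 - O - R$ ($V{\left(R,O \right)} = 2 - \left(1 O + R\right) = 2 - \left(O + R\right) = 2 - O - R$)
$V{\left(-2,-1 \right)} \left(Z{\left(\left(4 + 0\right) - 2 \right)} - 3\right) = \left(2 - -1 - -2\right) \left(\left(\left(4 + 0\right) - 2\right) - 3\right) = \left(2 + 1 + 2\right) \left(\left(4 - 2\right) - 3\right) = 5 \left(2 - 3\right) = 5 \left(-1\right) = -5$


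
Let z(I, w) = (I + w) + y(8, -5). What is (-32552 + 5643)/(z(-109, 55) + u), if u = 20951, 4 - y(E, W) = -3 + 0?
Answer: -26909/20904 ≈ -1.2873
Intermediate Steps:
y(E, W) = 7 (y(E, W) = 4 - (-3 + 0) = 4 - 1*(-3) = 4 + 3 = 7)
z(I, w) = 7 + I + w (z(I, w) = (I + w) + 7 = 7 + I + w)
(-32552 + 5643)/(z(-109, 55) + u) = (-32552 + 5643)/((7 - 109 + 55) + 20951) = -26909/(-47 + 20951) = -26909/20904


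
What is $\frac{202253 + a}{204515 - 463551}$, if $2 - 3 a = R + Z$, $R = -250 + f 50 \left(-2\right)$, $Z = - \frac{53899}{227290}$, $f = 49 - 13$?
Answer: $- \frac{138785828089}{176628877320} \approx -0.78575$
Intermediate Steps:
$f = 36$
$Z = - \frac{53899}{227290}$ ($Z = \left(-53899\right) \frac{1}{227290} = - \frac{53899}{227290} \approx -0.23714$)
$R = -3850$ ($R = -250 + 36 \cdot 50 \left(-2\right) = -250 + 36 \left(-100\right) = -250 - 3600 = -3850$)
$a = \frac{875574979}{681870}$ ($a = \frac{2}{3} - \frac{-3850 - \frac{53899}{227290}}{3} = \frac{2}{3} - - \frac{875120399}{681870} = \frac{2}{3} + \frac{875120399}{681870} = \frac{875574979}{681870} \approx 1284.1$)
$\frac{202253 + a}{204515 - 463551} = \frac{202253 + \frac{875574979}{681870}}{204515 - 463551} = \frac{138785828089}{681870 \left(-259036\right)} = \frac{138785828089}{681870} \left(- \frac{1}{259036}\right) = - \frac{138785828089}{176628877320}$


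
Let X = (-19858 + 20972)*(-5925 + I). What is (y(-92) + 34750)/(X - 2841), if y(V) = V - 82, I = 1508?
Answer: -34576/4923379 ≈ -0.0070228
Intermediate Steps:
y(V) = -82 + V
X = -4920538 (X = (-19858 + 20972)*(-5925 + 1508) = 1114*(-4417) = -4920538)
(y(-92) + 34750)/(X - 2841) = ((-82 - 92) + 34750)/(-4920538 - 2841) = (-174 + 34750)/(-4923379) = 34576*(-1/4923379) = -34576/4923379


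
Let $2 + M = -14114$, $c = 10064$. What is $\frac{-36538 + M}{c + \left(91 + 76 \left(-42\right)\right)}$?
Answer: $- \frac{50654}{6963} \approx -7.2747$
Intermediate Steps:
$M = -14116$ ($M = -2 - 14114 = -14116$)
$\frac{-36538 + M}{c + \left(91 + 76 \left(-42\right)\right)} = \frac{-36538 - 14116}{10064 + \left(91 + 76 \left(-42\right)\right)} = - \frac{50654}{10064 + \left(91 - 3192\right)} = - \frac{50654}{10064 - 3101} = - \frac{50654}{6963}$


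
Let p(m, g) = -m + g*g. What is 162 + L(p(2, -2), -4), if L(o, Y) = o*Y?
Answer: 154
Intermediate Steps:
p(m, g) = g² - m (p(m, g) = -m + g² = g² - m)
L(o, Y) = Y*o
162 + L(p(2, -2), -4) = 162 - 4*((-2)² - 1*2) = 162 - 4*(4 - 2) = 162 - 4*2 = 162 - 8 = 154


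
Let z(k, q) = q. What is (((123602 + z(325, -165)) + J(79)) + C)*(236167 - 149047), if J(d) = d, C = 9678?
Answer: 11603861280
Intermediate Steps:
(((123602 + z(325, -165)) + J(79)) + C)*(236167 - 149047) = (((123602 - 165) + 79) + 9678)*(236167 - 149047) = ((123437 + 79) + 9678)*87120 = (123516 + 9678)*87120 = 133194*87120 = 11603861280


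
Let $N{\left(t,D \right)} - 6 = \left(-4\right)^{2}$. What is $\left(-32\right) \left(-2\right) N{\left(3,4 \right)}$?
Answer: $1408$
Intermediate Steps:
$N{\left(t,D \right)} = 22$ ($N{\left(t,D \right)} = 6 + \left(-4\right)^{2} = 6 + 16 = 22$)
$\left(-32\right) \left(-2\right) N{\left(3,4 \right)} = \left(-32\right) \left(-2\right) 22 = 64 \cdot 22 = 1408$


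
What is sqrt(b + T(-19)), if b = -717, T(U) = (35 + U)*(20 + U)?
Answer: I*sqrt(701) ≈ 26.476*I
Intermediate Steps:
T(U) = (20 + U)*(35 + U)
sqrt(b + T(-19)) = sqrt(-717 + (700 + (-19)**2 + 55*(-19))) = sqrt(-717 + (700 + 361 - 1045)) = sqrt(-717 + 16) = sqrt(-701) = I*sqrt(701)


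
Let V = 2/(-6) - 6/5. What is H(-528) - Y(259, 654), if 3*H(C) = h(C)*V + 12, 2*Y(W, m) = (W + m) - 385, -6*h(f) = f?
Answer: -13724/45 ≈ -304.98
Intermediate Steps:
V = -23/15 (V = 2*(-1/6) - 6*1/5 = -1/3 - 6/5 = -23/15 ≈ -1.5333)
h(f) = -f/6
Y(W, m) = -385/2 + W/2 + m/2 (Y(W, m) = ((W + m) - 385)/2 = (-385 + W + m)/2 = -385/2 + W/2 + m/2)
H(C) = 4 + 23*C/270 (H(C) = (-C/6*(-23/15) + 12)/3 = (23*C/90 + 12)/3 = (12 + 23*C/90)/3 = 4 + 23*C/270)
H(-528) - Y(259, 654) = (4 + (23/270)*(-528)) - (-385/2 + (1/2)*259 + (1/2)*654) = (4 - 2024/45) - (-385/2 + 259/2 + 327) = -1844/45 - 1*264 = -1844/45 - 264 = -13724/45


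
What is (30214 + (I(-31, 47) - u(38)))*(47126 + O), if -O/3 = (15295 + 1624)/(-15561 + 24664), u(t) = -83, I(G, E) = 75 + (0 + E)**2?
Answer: 13975203597401/9103 ≈ 1.5352e+9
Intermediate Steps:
I(G, E) = 75 + E**2
O = -50757/9103 (O = -3*(15295 + 1624)/(-15561 + 24664) = -50757/9103 ≈ -5.5759)
(30214 + (I(-31, 47) - u(38)))*(47126 + O) = (30214 + ((75 + 47**2) - 1*(-83)))*(47126 - 50757/9103) = (30214 + ((75 + 2209) + 83))*(428937221/9103) = (30214 + (2284 + 83))*(428937221/9103) = (30214 + 2367)*(428937221/9103) = 32581*(428937221/9103) = 13975203597401/9103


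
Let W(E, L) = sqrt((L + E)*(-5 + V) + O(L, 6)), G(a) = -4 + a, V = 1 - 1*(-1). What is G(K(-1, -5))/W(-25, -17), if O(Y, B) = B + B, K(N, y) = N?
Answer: -5*sqrt(138)/138 ≈ -0.42563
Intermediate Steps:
V = 2 (V = 1 + 1 = 2)
O(Y, B) = 2*B
W(E, L) = sqrt(12 - 3*E - 3*L) (W(E, L) = sqrt((L + E)*(-5 + 2) + 2*6) = sqrt((E + L)*(-3) + 12) = sqrt((-3*E - 3*L) + 12) = sqrt(12 - 3*E - 3*L))
G(K(-1, -5))/W(-25, -17) = (-4 - 1)/(sqrt(12 - 3*(-25) - 3*(-17))) = -5/sqrt(12 + 75 + 51) = -5*sqrt(138)/138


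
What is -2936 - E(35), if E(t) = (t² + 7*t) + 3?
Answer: -4409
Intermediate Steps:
E(t) = 3 + t² + 7*t
-2936 - E(35) = -2936 - (3 + 35² + 7*35) = -2936 - (3 + 1225 + 245) = -2936 - 1*1473 = -2936 - 1473 = -4409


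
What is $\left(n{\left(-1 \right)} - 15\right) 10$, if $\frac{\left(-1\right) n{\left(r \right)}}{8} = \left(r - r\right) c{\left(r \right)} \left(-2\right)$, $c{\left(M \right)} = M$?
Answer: $-150$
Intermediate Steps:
$n{\left(r \right)} = 0$ ($n{\left(r \right)} = - 8 \left(r - r\right) r \left(-2\right) = - 8 \cdot 0 r \left(-2\right) = - 8 \cdot 0 \left(-2\right) = \left(-8\right) 0 = 0$)
$\left(n{\left(-1 \right)} - 15\right) 10 = \left(0 - 15\right) 10 = \left(-15\right) 10 = -150$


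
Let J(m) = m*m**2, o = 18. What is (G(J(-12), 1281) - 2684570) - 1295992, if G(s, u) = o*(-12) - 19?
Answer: -3980797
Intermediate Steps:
J(m) = m**3
G(s, u) = -235 (G(s, u) = 18*(-12) - 19 = -216 - 19 = -235)
(G(J(-12), 1281) - 2684570) - 1295992 = (-235 - 2684570) - 1295992 = -2684805 - 1295992 = -3980797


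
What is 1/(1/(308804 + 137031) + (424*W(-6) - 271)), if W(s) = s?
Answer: -445835/1255025524 ≈ -0.00035524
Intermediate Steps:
1/(1/(308804 + 137031) + (424*W(-6) - 271)) = 1/(1/(308804 + 137031) + (424*(-6) - 271)) = 1/(1/445835 + (-2544 - 271)) = 1/(1/445835 - 2815) = 1/(-1255025524/445835) = -445835/1255025524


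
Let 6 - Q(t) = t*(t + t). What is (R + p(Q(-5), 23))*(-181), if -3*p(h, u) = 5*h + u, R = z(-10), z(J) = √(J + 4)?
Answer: -35657/3 - 181*I*√6 ≈ -11886.0 - 443.36*I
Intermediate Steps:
z(J) = √(4 + J)
R = I*√6 (R = √(4 - 10) = √(-6) = I*√6 ≈ 2.4495*I)
Q(t) = 6 - 2*t² (Q(t) = 6 - t*(t + t) = 6 - t*2*t = 6 - 2*t²)
p(h, u) = -5*h/3 - u/3 (p(h, u) = -(5*h + u)/3 = -(u + 5*h)/3 = -5*h/3 - u/3)
(R + p(Q(-5), 23))*(-181) = (I*√6 + (-5*(6 - 2*(-5)²)/3 - ⅓*23))*(-181) = (I*√6 + (-5*(6 - 2*25)/3 - 23/3))*(-181) = (I*√6 + (-5*(6 - 50)/3 - 23/3))*(-181) = (I*√6 + (-5/3*(-44) - 23/3))*(-181) = (I*√6 + (220/3 - 23/3))*(-181) = (I*√6 + 197/3)*(-181) = (197/3 + I*√6)*(-181) = -35657/3 - 181*I*√6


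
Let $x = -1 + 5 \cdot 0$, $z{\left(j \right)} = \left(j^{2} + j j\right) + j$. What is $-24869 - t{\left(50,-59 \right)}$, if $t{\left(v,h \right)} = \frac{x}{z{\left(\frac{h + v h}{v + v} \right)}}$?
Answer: $- \frac{221424394339}{8903631} \approx -24869.0$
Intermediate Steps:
$z{\left(j \right)} = j + 2 j^{2}$ ($z{\left(j \right)} = \left(j^{2} + j^{2}\right) + j = 2 j^{2} + j = j + 2 j^{2}$)
$x = -1$ ($x = -1 + 0 = -1$)
$t{\left(v,h \right)} = - \frac{2 v}{\left(1 + \frac{h + h v}{v}\right) \left(h + h v\right)}$ ($t{\left(v,h \right)} = - \frac{1}{\frac{h + v h}{v + v} \left(1 + 2 \frac{h + v h}{v + v}\right)} = - \frac{1}{\frac{h + h v}{2 v} \left(1 + 2 \frac{h + h v}{2 v}\right)} = - \frac{1}{\frac{h + h v}{2 v} \left(1 + \frac{h + h v}{v}\right)} = - \frac{1}{\frac{1}{2} \frac{1}{v} \left(1 + \frac{h + h v}{v}\right) \left(h + h v\right)} = - \frac{2 v}{\left(1 + \frac{h + h v}{v}\right) \left(h + h v\right)}$)
$-24869 - t{\left(50,-59 \right)} = -24869 - - \frac{2 \cdot 50^{2}}{\left(-59\right) \left(1 + 50\right) \left(50 - 59 \left(1 + 50\right)\right)} = -24869 - \left(-2\right) \left(- \frac{1}{59}\right) 2500 \cdot \frac{1}{51} \frac{1}{50 - 3009} = -24869 - \left(-2\right) \left(- \frac{1}{59}\right) 2500 \cdot \frac{1}{51} \frac{1}{-2959} = -24869 - \left(-2\right) \left(- \frac{1}{59}\right) 2500 \cdot \frac{1}{51} \left(- \frac{1}{2959}\right) = -24869 - - \frac{5000}{8903631} = -24869 + \frac{5000}{8903631} = - \frac{221424394339}{8903631}$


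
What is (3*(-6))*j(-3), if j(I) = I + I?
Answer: 108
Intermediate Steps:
j(I) = 2*I
(3*(-6))*j(-3) = (3*(-6))*(2*(-3)) = -18*(-6) = 108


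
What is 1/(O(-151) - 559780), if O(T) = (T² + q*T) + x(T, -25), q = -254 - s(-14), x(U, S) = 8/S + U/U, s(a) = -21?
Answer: -25/12544883 ≈ -1.9928e-6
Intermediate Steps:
x(U, S) = 1 + 8/S (x(U, S) = 8/S + 1 = 1 + 8/S)
q = -233 (q = -254 - 1*(-21) = -254 + 21 = -233)
O(T) = 17/25 + T² - 233*T (O(T) = (T² - 233*T) + (8 - 25)/(-25) = (T² - 233*T) - 1/25*(-17) = (T² - 233*T) + 17/25 = 17/25 + T² - 233*T)
1/(O(-151) - 559780) = 1/((17/25 + (-151)² - 233*(-151)) - 559780) = 1/((17/25 + 22801 + 35183) - 559780) = 1/(1449617/25 - 559780) = 1/(-12544883/25) = -25/12544883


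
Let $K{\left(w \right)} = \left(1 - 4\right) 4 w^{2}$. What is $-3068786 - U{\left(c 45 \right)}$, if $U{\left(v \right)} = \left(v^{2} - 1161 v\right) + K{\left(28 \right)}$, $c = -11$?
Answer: $-3879098$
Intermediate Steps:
$K{\left(w \right)} = - 12 w^{2}$ ($K{\left(w \right)} = \left(-3\right) 4 w^{2} = - 12 w^{2}$)
$U{\left(v \right)} = -9408 + v^{2} - 1161 v$ ($U{\left(v \right)} = \left(v^{2} - 1161 v\right) - 12 \cdot 28^{2} = \left(v^{2} - 1161 v\right) - 9408 = -9408 + v^{2} - 1161 v$)
$-3068786 - U{\left(c 45 \right)} = -3068786 - \left(-9408 + \left(\left(-11\right) 45\right)^{2} - 1161 \left(\left(-11\right) 45\right)\right) = -3068786 - \left(-9408 + \left(-495\right)^{2} - -574695\right) = -3068786 - \left(-9408 + 245025 + 574695\right) = -3068786 - 810312 = -3879098$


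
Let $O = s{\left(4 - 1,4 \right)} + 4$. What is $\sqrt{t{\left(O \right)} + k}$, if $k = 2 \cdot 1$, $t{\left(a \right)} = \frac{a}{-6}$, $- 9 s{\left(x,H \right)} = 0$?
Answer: $\frac{2 \sqrt{3}}{3} \approx 1.1547$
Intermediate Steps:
$s{\left(x,H \right)} = 0$ ($s{\left(x,H \right)} = \left(- \frac{1}{9}\right) 0 = 0$)
$O = 4$ ($O = 0 + 4 = 4$)
$t{\left(a \right)} = - \frac{a}{6}$ ($t{\left(a \right)} = a \left(- \frac{1}{6}\right) = - \frac{a}{6}$)
$k = 2$
$\sqrt{t{\left(O \right)} + k} = \sqrt{\left(- \frac{1}{6}\right) 4 + 2} = \sqrt{- \frac{2}{3} + 2} = \sqrt{\frac{4}{3}} = \frac{2 \sqrt{3}}{3}$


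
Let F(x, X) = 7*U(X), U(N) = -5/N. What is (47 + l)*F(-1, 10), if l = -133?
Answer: 301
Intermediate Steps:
F(x, X) = -35/X (F(x, X) = 7*(-5/X) = -35/X)
(47 + l)*F(-1, 10) = (47 - 133)*(-35/10) = -(-3010)/10 = -86*(-7/2) = 301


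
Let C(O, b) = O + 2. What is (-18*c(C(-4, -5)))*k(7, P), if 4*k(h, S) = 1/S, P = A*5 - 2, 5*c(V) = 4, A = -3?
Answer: 18/85 ≈ 0.21176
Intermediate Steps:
C(O, b) = 2 + O
c(V) = ⅘ (c(V) = (⅕)*4 = ⅘)
P = -17 (P = -3*5 - 2 = -15 - 2 = -17)
k(h, S) = 1/(4*S)
(-18*c(C(-4, -5)))*k(7, P) = (-18*⅘)*((¼)/(-17)) = -18*(-1)/(5*17) = -72/5*(-1/68) = 18/85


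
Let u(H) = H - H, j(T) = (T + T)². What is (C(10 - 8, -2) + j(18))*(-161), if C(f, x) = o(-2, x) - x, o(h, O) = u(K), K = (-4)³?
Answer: -208978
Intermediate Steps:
K = -64
j(T) = 4*T² (j(T) = (2*T)² = 4*T²)
u(H) = 0
o(h, O) = 0
C(f, x) = -x (C(f, x) = 0 - x = -x)
(C(10 - 8, -2) + j(18))*(-161) = (-1*(-2) + 4*18²)*(-161) = (2 + 4*324)*(-161) = (2 + 1296)*(-161) = 1298*(-161) = -208978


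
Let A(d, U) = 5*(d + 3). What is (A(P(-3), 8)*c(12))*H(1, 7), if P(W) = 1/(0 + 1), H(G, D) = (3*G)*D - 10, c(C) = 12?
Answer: 2640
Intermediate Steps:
H(G, D) = -10 + 3*D*G (H(G, D) = 3*D*G - 10 = -10 + 3*D*G)
P(W) = 1 (P(W) = 1/1 = 1)
A(d, U) = 15 + 5*d (A(d, U) = 5*(3 + d) = 15 + 5*d)
(A(P(-3), 8)*c(12))*H(1, 7) = ((15 + 5*1)*12)*(-10 + 3*7*1) = ((15 + 5)*12)*(-10 + 21) = (20*12)*11 = 240*11 = 2640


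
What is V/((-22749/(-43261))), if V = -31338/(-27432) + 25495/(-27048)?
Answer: 3299127121/8682777656 ≈ 0.37996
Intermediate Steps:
V = 228783/1145032 (V = -31338*(-1/27432) + 25495*(-1/27048) = 1741/1524 - 25495/27048 = 228783/1145032 ≈ 0.19980)
V/((-22749/(-43261))) = 228783/(1145032*((-22749/(-43261)))) = 228783/(1145032*((-22749*(-1/43261)))) = 228783/(1145032*(22749/43261)) = (228783/1145032)*(43261/22749) = 3299127121/8682777656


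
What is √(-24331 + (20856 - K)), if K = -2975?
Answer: 10*I*√5 ≈ 22.361*I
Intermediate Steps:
√(-24331 + (20856 - K)) = √(-24331 + (20856 - 1*(-2975))) = √(-24331 + (20856 + 2975)) = √(-24331 + 23831) = √(-500) = 10*I*√5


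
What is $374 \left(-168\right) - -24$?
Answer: $-62808$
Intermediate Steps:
$374 \left(-168\right) - -24 = -62832 + \left(-3 + 27\right) = -62832 + 24 = -62808$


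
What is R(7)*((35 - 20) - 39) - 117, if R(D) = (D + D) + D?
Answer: -621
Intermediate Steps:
R(D) = 3*D (R(D) = 2*D + D = 3*D)
R(7)*((35 - 20) - 39) - 117 = (3*7)*((35 - 20) - 39) - 117 = 21*(15 - 39) - 117 = 21*(-24) - 117 = -504 - 117 = -621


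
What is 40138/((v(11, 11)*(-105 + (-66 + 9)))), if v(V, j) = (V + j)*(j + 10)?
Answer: -2867/5346 ≈ -0.53629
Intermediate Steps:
v(V, j) = (10 + j)*(V + j) (v(V, j) = (V + j)*(10 + j) = (10 + j)*(V + j))
40138/((v(11, 11)*(-105 + (-66 + 9)))) = 40138/(((11² + 10*11 + 10*11 + 11*11)*(-105 + (-66 + 9)))) = 40138/(((121 + 110 + 110 + 121)*(-105 - 57))) = 40138/((462*(-162))) = 40138/(-74844) = 40138*(-1/74844) = -2867/5346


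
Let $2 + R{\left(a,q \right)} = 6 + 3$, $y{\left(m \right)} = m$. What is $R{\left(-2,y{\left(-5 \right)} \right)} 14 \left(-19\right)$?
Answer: $-1862$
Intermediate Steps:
$R{\left(a,q \right)} = 7$ ($R{\left(a,q \right)} = -2 + \left(6 + 3\right) = -2 + 9 = 7$)
$R{\left(-2,y{\left(-5 \right)} \right)} 14 \left(-19\right) = 7 \cdot 14 \left(-19\right) = 98 \left(-19\right) = -1862$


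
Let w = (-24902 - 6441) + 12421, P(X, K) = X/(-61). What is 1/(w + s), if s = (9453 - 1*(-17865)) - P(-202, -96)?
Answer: 61/511954 ≈ 0.00011915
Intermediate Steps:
P(X, K) = -X/61 (P(X, K) = X*(-1/61) = -X/61)
w = -18922 (w = -31343 + 12421 = -18922)
s = 1666196/61 (s = (9453 - 1*(-17865)) - (-1)*(-202)/61 = (9453 + 17865) - 1*202/61 = 27318 - 202/61 = 1666196/61 ≈ 27315.)
1/(w + s) = 1/(-18922 + 1666196/61) = 1/(511954/61) = 61/511954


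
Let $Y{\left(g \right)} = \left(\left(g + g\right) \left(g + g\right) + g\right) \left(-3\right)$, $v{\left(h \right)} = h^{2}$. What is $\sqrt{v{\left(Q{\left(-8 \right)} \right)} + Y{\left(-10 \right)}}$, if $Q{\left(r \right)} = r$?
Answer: $i \sqrt{1106} \approx 33.257 i$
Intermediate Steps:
$Y{\left(g \right)} = - 12 g^{2} - 3 g$ ($Y{\left(g \right)} = \left(2 g 2 g + g\right) \left(-3\right) = \left(4 g^{2} + g\right) \left(-3\right) = \left(g + 4 g^{2}\right) \left(-3\right) = - 12 g^{2} - 3 g$)
$\sqrt{v{\left(Q{\left(-8 \right)} \right)} + Y{\left(-10 \right)}} = \sqrt{\left(-8\right)^{2} - - 30 \left(1 + 4 \left(-10\right)\right)} = \sqrt{64 - - 30 \left(1 - 40\right)} = \sqrt{64 - \left(-30\right) \left(-39\right)} = \sqrt{64 - 1170} = \sqrt{-1106} = i \sqrt{1106}$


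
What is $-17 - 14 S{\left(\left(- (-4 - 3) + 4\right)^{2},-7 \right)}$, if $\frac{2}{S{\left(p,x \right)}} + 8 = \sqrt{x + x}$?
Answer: $- \frac{551}{39} + \frac{14 i \sqrt{14}}{39} \approx -14.128 + 1.3432 i$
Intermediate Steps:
$S{\left(p,x \right)} = \frac{2}{-8 + \sqrt{2} \sqrt{x}}$ ($S{\left(p,x \right)} = \frac{2}{-8 + \sqrt{x + x}} = \frac{2}{-8 + \sqrt{2 x}} = \frac{2}{-8 + \sqrt{2} \sqrt{x}}$)
$-17 - 14 S{\left(\left(- (-4 - 3) + 4\right)^{2},-7 \right)} = -17 - 14 \frac{2}{-8 + \sqrt{2} \sqrt{-7}} = -17 - 14 \frac{2}{-8 + \sqrt{2} i \sqrt{7}} = -17 - 14 \frac{2}{-8 + i \sqrt{14}} = -17 - \frac{28}{-8 + i \sqrt{14}}$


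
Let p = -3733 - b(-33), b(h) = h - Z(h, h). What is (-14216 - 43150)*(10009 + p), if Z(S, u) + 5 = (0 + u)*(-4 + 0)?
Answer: -369207576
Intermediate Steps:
Z(S, u) = -5 - 4*u (Z(S, u) = -5 + (0 + u)*(-4 + 0) = -5 + u*(-4) = -5 - 4*u)
b(h) = 5 + 5*h (b(h) = h - (-5 - 4*h) = h + (5 + 4*h) = 5 + 5*h)
p = -3573 (p = -3733 - (5 + 5*(-33)) = -3733 - (5 - 165) = -3733 - 1*(-160) = -3733 + 160 = -3573)
(-14216 - 43150)*(10009 + p) = (-14216 - 43150)*(10009 - 3573) = -57366*6436 = -369207576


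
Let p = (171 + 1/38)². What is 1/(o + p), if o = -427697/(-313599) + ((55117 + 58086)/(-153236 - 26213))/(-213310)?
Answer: 8666906771218658820/253518849308511808627399 ≈ 3.4186e-5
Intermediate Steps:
p = 42237001/1444 (p = (171 + 1/38)² = (6499/38)² = 42237001/1444 ≈ 29250.)
o = 16371535115012027/12004025998917810 (o = -427697*(-1/313599) + (113203/(-179449))*(-1/213310) = 427697/313599 + (113203*(-1/179449))*(-1/213310) = 427697/313599 - 113203/179449*(-1/213310) = 427697/313599 + 113203/38278266190 = 16371535115012027/12004025998917810 ≈ 1.3638)
1/(o + p) = 1/(16371535115012027/12004025998917810 + 42237001/1444) = 1/(253518849308511808627399/8666906771218658820) = 8666906771218658820/253518849308511808627399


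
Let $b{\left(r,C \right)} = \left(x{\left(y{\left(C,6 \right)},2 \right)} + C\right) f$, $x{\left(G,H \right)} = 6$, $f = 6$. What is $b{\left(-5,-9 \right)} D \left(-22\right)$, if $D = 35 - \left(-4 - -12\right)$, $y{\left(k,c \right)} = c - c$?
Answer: $10692$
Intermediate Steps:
$y{\left(k,c \right)} = 0$
$b{\left(r,C \right)} = 36 + 6 C$ ($b{\left(r,C \right)} = \left(6 + C\right) 6 = 36 + 6 C$)
$D = 27$ ($D = 35 - \left(-4 + 12\right) = 35 - 8 = 27$)
$b{\left(-5,-9 \right)} D \left(-22\right) = \left(36 + 6 \left(-9\right)\right) 27 \left(-22\right) = \left(36 - 54\right) 27 \left(-22\right) = \left(-18\right) 27 \left(-22\right) = \left(-486\right) \left(-22\right) = 10692$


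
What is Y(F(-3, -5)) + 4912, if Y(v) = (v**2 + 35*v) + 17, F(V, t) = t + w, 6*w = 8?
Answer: 43327/9 ≈ 4814.1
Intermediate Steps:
w = 4/3 (w = (1/6)*8 = 4/3 ≈ 1.3333)
F(V, t) = 4/3 + t (F(V, t) = t + 4/3 = 4/3 + t)
Y(v) = 17 + v**2 + 35*v
Y(F(-3, -5)) + 4912 = (17 + (4/3 - 5)**2 + 35*(4/3 - 5)) + 4912 = (17 + (-11/3)**2 + 35*(-11/3)) + 4912 = (17 + 121/9 - 385/3) + 4912 = -881/9 + 4912 = 43327/9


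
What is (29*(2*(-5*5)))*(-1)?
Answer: 1450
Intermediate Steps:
(29*(2*(-5*5)))*(-1) = (29*(2*(-25)))*(-1) = (29*(-50))*(-1) = -1450*(-1) = 1450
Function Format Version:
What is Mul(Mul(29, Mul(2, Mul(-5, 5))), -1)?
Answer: 1450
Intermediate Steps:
Mul(Mul(29, Mul(2, Mul(-5, 5))), -1) = Mul(Mul(29, Mul(2, -25)), -1) = Mul(Mul(29, -50), -1) = Mul(-1450, -1) = 1450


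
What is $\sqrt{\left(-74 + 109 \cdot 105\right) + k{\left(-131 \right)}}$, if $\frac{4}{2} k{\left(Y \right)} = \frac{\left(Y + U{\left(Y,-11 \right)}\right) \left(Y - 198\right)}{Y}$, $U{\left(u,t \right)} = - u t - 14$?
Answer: $\frac{4 \sqrt{10060014}}{131} \approx 96.847$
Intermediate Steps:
$U{\left(u,t \right)} = -14 - t u$ ($U{\left(u,t \right)} = - t u - 14 = -14 - t u$)
$k{\left(Y \right)} = \frac{\left(-198 + Y\right) \left(-14 + 12 Y\right)}{2 Y}$ ($k{\left(Y \right)} = \frac{\left(Y - \left(14 - 11 Y\right)\right) \left(Y - 198\right) \frac{1}{Y}}{2} = \frac{\left(Y + \left(-14 + 11 Y\right)\right) \left(-198 + Y\right) \frac{1}{Y}}{2} = \frac{\left(-14 + 12 Y\right) \left(-198 + Y\right) \frac{1}{Y}}{2} = \frac{\left(-198 + Y\right) \left(-14 + 12 Y\right) \frac{1}{Y}}{2} = \frac{\frac{1}{Y} \left(-198 + Y\right) \left(-14 + 12 Y\right)}{2} = \frac{\left(-198 + Y\right) \left(-14 + 12 Y\right)}{2 Y}$)
$\sqrt{\left(-74 + 109 \cdot 105\right) + k{\left(-131 \right)}} = \sqrt{\left(-74 + 109 \cdot 105\right) + \left(-1195 + 6 \left(-131\right) + \frac{1386}{-131}\right)} = \sqrt{\left(-74 + 11445\right) - \frac{260897}{131}} = \sqrt{11371 - \frac{260897}{131}} = \sqrt{\frac{1228704}{131}} = \frac{4 \sqrt{10060014}}{131}$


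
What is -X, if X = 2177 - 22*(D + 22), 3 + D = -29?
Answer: -2397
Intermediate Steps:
D = -32 (D = -3 - 29 = -32)
X = 2397 (X = 2177 - 22*(-32 + 22) = 2177 - 22*(-10) = 2177 + 220 = 2397)
-X = -1*2397 = -2397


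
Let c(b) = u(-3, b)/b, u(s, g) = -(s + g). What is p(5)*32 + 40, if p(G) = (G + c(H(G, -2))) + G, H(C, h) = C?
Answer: 1736/5 ≈ 347.20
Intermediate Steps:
u(s, g) = -g - s (u(s, g) = -(g + s) = -g - s)
c(b) = (3 - b)/b (c(b) = (-b - 1*(-3))/b = (-b + 3)/b = (3 - b)/b)
p(G) = 2*G + (3 - G)/G (p(G) = (G + (3 - G)/G) + G = 2*G + (3 - G)/G)
p(5)*32 + 40 = (-1 + 2*5 + 3/5)*32 + 40 = (-1 + 10 + 3*(⅕))*32 + 40 = (-1 + 10 + ⅗)*32 + 40 = (48/5)*32 + 40 = 1536/5 + 40 = 1736/5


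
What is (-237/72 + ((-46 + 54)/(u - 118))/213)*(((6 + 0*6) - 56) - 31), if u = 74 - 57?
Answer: 15297471/57368 ≈ 266.66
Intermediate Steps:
u = 17
(-237/72 + ((-46 + 54)/(u - 118))/213)*(((6 + 0*6) - 56) - 31) = (-237/72 + ((-46 + 54)/(17 - 118))/213)*(((6 + 0*6) - 56) - 31) = (-237*1/72 + (8/(-101))*(1/213))*(((6 + 0) - 56) - 31) = (-79/24 + (8*(-1/101))*(1/213))*((6 - 56) - 31) = (-79/24 - 8/101*1/213)*(-50 - 31) = (-79/24 - 8/21513)*(-81) = -566573/172104*(-81) = 15297471/57368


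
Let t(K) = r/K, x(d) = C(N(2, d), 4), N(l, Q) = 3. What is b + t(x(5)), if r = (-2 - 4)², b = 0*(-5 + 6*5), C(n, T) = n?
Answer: 12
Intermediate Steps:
b = 0 (b = 0*(-5 + 30) = 0*25 = 0)
x(d) = 3
r = 36 (r = (-6)² = 36)
t(K) = 36/K
b + t(x(5)) = 0 + 36/3 = 0 + 36*(⅓) = 0 + 12 = 12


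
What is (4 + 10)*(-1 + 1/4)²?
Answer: 63/8 ≈ 7.8750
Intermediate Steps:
(4 + 10)*(-1 + 1/4)² = 14*(-1 + ¼)² = 14*(-¾)² = 14*(9/16) = 63/8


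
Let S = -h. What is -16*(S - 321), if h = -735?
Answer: -6624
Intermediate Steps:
S = 735 (S = -1*(-735) = 735)
-16*(S - 321) = -16*(735 - 321) = -16*414 = -6624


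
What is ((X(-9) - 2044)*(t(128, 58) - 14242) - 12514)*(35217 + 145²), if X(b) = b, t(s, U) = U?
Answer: 1637049279596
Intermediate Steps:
((X(-9) - 2044)*(t(128, 58) - 14242) - 12514)*(35217 + 145²) = ((-9 - 2044)*(58 - 14242) - 12514)*(35217 + 145²) = (-2053*(-14184) - 12514)*(35217 + 21025) = (29119752 - 12514)*56242 = 29107238*56242 = 1637049279596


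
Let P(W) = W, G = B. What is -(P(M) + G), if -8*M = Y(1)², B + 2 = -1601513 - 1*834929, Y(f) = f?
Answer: 19491553/8 ≈ 2.4364e+6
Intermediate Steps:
B = -2436444 (B = -2 + (-1601513 - 1*834929) = -2 + (-1601513 - 834929) = -2 - 2436442 = -2436444)
G = -2436444
M = -⅛ (M = -⅛*1² = -⅛*1 = -⅛ ≈ -0.12500)
-(P(M) + G) = -(-⅛ - 2436444) = -1*(-19491553/8) = 19491553/8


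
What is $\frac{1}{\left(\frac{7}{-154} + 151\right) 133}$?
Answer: $\frac{22}{441693} \approx 4.9808 \cdot 10^{-5}$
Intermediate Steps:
$\frac{1}{\left(\frac{7}{-154} + 151\right) 133} = \frac{1}{\left(7 \left(- \frac{1}{154}\right) + 151\right) 133} = \frac{1}{\left(- \frac{1}{22} + 151\right) 133} = \frac{1}{\frac{3321}{22} \cdot 133} = \frac{1}{\frac{441693}{22}} = \frac{22}{441693}$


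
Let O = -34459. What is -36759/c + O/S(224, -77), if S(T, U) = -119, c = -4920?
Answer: 3410051/11480 ≈ 297.04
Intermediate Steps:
-36759/c + O/S(224, -77) = -36759/(-4920) - 34459/(-119) = -36759*(-1/4920) - 34459*(-1/119) = 12253/1640 + 2027/7 = 3410051/11480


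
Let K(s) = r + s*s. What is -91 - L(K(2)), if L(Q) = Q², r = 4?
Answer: -155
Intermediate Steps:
K(s) = 4 + s² (K(s) = 4 + s*s = 4 + s²)
-91 - L(K(2)) = -91 - (4 + 2²)² = -91 - (4 + 4)² = -91 - 1*8² = -91 - 1*64 = -91 - 64 = -155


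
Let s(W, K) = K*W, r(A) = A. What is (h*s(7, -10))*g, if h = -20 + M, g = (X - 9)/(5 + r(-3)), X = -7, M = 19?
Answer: -560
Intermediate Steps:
g = -8 (g = (-7 - 9)/(5 - 3) = -16/2 = -16*1/2 = -8)
h = -1 (h = -20 + 19 = -1)
(h*s(7, -10))*g = -(-10)*7*(-8) = -1*(-70)*(-8) = 70*(-8) = -560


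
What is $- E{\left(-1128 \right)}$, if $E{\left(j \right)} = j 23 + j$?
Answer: $27072$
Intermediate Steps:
$E{\left(j \right)} = 24 j$ ($E{\left(j \right)} = 23 j + j = 24 j$)
$- E{\left(-1128 \right)} = - 24 \left(-1128\right) = \left(-1\right) \left(-27072\right) = 27072$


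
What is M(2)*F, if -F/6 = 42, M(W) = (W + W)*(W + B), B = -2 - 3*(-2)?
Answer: -6048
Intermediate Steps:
B = 4 (B = -2 + 6 = 4)
M(W) = 2*W*(4 + W) (M(W) = (W + W)*(W + 4) = (2*W)*(4 + W) = 2*W*(4 + W))
F = -252 (F = -6*42 = -252)
M(2)*F = (2*2*(4 + 2))*(-252) = (2*2*6)*(-252) = 24*(-252) = -6048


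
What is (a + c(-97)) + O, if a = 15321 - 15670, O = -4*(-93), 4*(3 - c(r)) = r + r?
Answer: 149/2 ≈ 74.500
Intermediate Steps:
c(r) = 3 - r/2 (c(r) = 3 - (r + r)/4 = 3 - r/2)
O = 372
a = -349
(a + c(-97)) + O = (-349 + (3 - 1/2*(-97))) + 372 = (-349 + (3 + 97/2)) + 372 = (-349 + 103/2) + 372 = -595/2 + 372 = 149/2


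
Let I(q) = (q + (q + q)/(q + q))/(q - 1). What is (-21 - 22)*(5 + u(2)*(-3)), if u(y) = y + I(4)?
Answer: 258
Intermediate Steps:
I(q) = (1 + q)/(-1 + q) (I(q) = (q + (2*q)/((2*q)))/(-1 + q) = (q + (2*q)*(1/(2*q)))/(-1 + q) = (q + 1)/(-1 + q) = (1 + q)/(-1 + q))
u(y) = 5/3 + y (u(y) = y + (1 + 4)/(-1 + 4) = y + 5/3 = 5/3 + y)
(-21 - 22)*(5 + u(2)*(-3)) = (-21 - 22)*(5 + (5/3 + 2)*(-3)) = -43*(5 + (11/3)*(-3)) = -43*(5 - 11) = -43*(-6) = 258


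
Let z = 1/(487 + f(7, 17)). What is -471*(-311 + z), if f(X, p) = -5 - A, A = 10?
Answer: 69138561/472 ≈ 1.4648e+5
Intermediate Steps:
f(X, p) = -15 (f(X, p) = -5 - 1*10 = -5 - 10 = -15)
z = 1/472 (z = 1/(487 - 15) = 1/472 ≈ 0.0021186)
-471*(-311 + z) = -471*(-311 + 1/472) = -471*(-146791/472) = 69138561/472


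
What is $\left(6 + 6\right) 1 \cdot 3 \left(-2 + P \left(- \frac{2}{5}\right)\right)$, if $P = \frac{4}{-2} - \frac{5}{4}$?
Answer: $- \frac{126}{5} \approx -25.2$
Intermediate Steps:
$P = - \frac{13}{4}$ ($P = 4 \left(- \frac{1}{2}\right) - \frac{5}{4} = -2 - \frac{5}{4} = - \frac{13}{4} \approx -3.25$)
$\left(6 + 6\right) 1 \cdot 3 \left(-2 + P \left(- \frac{2}{5}\right)\right) = \left(6 + 6\right) 1 \cdot 3 \left(-2 - \frac{13 \left(- \frac{2}{5}\right)}{4}\right) = 12 \cdot 3 \left(-2 - \frac{13 \left(\left(-2\right) \frac{1}{5}\right)}{4}\right) = 36 \left(-2 - - \frac{13}{10}\right) = 36 \left(-2 + \frac{13}{10}\right) = 36 \left(- \frac{7}{10}\right) = - \frac{126}{5}$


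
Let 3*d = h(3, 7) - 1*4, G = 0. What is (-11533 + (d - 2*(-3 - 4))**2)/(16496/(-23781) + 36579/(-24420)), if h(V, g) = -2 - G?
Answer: 2204652325260/424239173 ≈ 5196.7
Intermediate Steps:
h(V, g) = -2 (h(V, g) = -2 - 1*0 = -2 + 0 = -2)
d = -2 (d = (-2 - 1*4)/3 = (-2 - 4)/3 = (1/3)*(-6) = -2)
(-11533 + (d - 2*(-3 - 4))**2)/(16496/(-23781) + 36579/(-24420)) = (-11533 + (-2 - 2*(-3 - 4))**2)/(16496/(-23781) + 36579/(-24420)) = (-11533 + (-2 - 2*(-7))**2)/(16496*(-1/23781) + 36579*(-1/24420)) = (-11533 + (-2 + 14)**2)/(-16496/23781 - 12193/8140) = (-11533 + 12**2)/(-424239173/193577340) = (-11533 + 144)*(-193577340/424239173) = -11389*(-193577340/424239173) = 2204652325260/424239173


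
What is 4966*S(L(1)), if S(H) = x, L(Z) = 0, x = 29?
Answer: 144014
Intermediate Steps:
S(H) = 29
4966*S(L(1)) = 4966*29 = 144014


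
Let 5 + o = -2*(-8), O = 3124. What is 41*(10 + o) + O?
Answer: 3985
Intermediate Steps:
o = 11 (o = -5 - 2*(-8) = -5 + 16 = 11)
41*(10 + o) + O = 41*(10 + 11) + 3124 = 41*21 + 3124 = 861 + 3124 = 3985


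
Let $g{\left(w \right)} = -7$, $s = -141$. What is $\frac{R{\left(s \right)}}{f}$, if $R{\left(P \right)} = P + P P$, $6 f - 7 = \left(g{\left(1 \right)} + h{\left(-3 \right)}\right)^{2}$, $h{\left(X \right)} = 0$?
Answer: $2115$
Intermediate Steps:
$f = \frac{28}{3}$ ($f = \frac{7}{6} + \frac{\left(-7 + 0\right)^{2}}{6} = \frac{7}{6} + \frac{\left(-7\right)^{2}}{6} = \frac{7}{6} + \frac{1}{6} \cdot 49 = \frac{7}{6} + \frac{49}{6} = \frac{28}{3} \approx 9.3333$)
$R{\left(P \right)} = P + P^{2}$
$\frac{R{\left(s \right)}}{f} = \frac{\left(-141\right) \left(1 - 141\right)}{\frac{28}{3}} = \left(-141\right) \left(-140\right) \frac{3}{28} = 19740 \cdot \frac{3}{28} = 2115$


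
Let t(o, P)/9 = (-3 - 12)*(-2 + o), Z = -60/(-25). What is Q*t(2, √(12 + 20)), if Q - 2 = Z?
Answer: 0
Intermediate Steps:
Z = 12/5 (Z = -60*(-1/25) = 12/5 ≈ 2.4000)
Q = 22/5 (Q = 2 + 12/5 = 22/5 ≈ 4.4000)
t(o, P) = 270 - 135*o (t(o, P) = 9*((-3 - 12)*(-2 + o)) = 9*(-15*(-2 + o)) = 9*(30 - 15*o) = 270 - 135*o)
Q*t(2, √(12 + 20)) = 22*(270 - 135*2)/5 = 22*(270 - 270)/5 = (22/5)*0 = 0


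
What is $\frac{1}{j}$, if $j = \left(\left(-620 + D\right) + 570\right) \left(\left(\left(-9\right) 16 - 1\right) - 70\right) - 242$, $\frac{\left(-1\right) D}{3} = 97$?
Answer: $\frac{1}{73073} \approx 1.3685 \cdot 10^{-5}$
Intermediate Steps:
$D = -291$ ($D = \left(-3\right) 97 = -291$)
$j = 73073$ ($j = \left(\left(-620 - 291\right) + 570\right) \left(\left(\left(-9\right) 16 - 1\right) - 70\right) - 242 = \left(-911 + 570\right) \left(\left(-144 - 1\right) - 70\right) - 242 = - 341 \left(-145 - 70\right) - 242 = \left(-341\right) \left(-215\right) - 242 = 73315 - 242 = 73073$)
$\frac{1}{j} = \frac{1}{73073}$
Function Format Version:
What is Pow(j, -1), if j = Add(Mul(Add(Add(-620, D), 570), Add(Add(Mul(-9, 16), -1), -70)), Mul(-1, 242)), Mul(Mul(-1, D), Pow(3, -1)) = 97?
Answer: Rational(1, 73073) ≈ 1.3685e-5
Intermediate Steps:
D = -291 (D = Mul(-3, 97) = -291)
j = 73073 (j = Add(Mul(Add(Add(-620, -291), 570), Add(Add(Mul(-9, 16), -1), -70)), Mul(-1, 242)) = Add(Mul(Add(-911, 570), Add(Add(-144, -1), -70)), -242) = Add(Mul(-341, Add(-145, -70)), -242) = Add(Mul(-341, -215), -242) = Add(73315, -242) = 73073)
Pow(j, -1) = Pow(73073, -1) = Rational(1, 73073)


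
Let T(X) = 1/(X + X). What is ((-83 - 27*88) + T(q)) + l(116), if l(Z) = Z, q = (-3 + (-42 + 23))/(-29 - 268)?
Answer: -9345/4 ≈ -2336.3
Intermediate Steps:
q = 2/27 (q = (-3 - 19)/(-297) = -22*(-1/297) = 2/27 ≈ 0.074074)
T(X) = 1/(2*X)
((-83 - 27*88) + T(q)) + l(116) = ((-83 - 27*88) + 1/(2*(2/27))) + 116 = ((-83 - 2376) + (½)*(27/2)) + 116 = (-2459 + 27/4) + 116 = -9809/4 + 116 = -9345/4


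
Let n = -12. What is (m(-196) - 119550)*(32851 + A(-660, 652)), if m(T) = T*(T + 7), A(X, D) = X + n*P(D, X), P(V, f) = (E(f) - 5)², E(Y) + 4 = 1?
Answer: -2592586038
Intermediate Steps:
E(Y) = -3 (E(Y) = -4 + 1 = -3)
P(V, f) = 64 (P(V, f) = (-3 - 5)² = (-8)² = 64)
A(X, D) = -768 + X (A(X, D) = X - 12*64 = X - 768 = -768 + X)
m(T) = T*(7 + T)
(m(-196) - 119550)*(32851 + A(-660, 652)) = (-196*(7 - 196) - 119550)*(32851 + (-768 - 660)) = (-196*(-189) - 119550)*(32851 - 1428) = (37044 - 119550)*31423 = -82506*31423 = -2592586038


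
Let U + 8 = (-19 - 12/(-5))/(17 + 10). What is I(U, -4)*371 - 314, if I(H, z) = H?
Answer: -473863/135 ≈ -3510.1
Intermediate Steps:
U = -1163/135 (U = -8 + (-19 - 12/(-5))/(17 + 10) = -8 + (-19 - 12*(-1/5))/27 = -8 + (-19 + 12/5)*(1/27) = -8 - 83/5*1/27 = -8 - 83/135 = -1163/135 ≈ -8.6148)
I(U, -4)*371 - 314 = -1163/135*371 - 314 = -431473/135 - 314 = -473863/135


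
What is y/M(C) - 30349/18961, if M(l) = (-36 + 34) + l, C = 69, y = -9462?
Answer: -2708095/18961 ≈ -142.82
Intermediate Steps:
M(l) = -2 + l
y/M(C) - 30349/18961 = -9462/(-2 + 69) - 30349/18961 = -9462/67 - 30349*1/18961 = -9462*1/67 - 30349/18961 = -9462/67 - 30349/18961 = -2708095/18961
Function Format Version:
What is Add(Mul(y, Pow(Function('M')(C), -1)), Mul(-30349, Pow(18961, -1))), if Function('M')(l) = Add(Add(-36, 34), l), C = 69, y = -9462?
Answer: Rational(-2708095, 18961) ≈ -142.82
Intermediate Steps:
Function('M')(l) = Add(-2, l)
Add(Mul(y, Pow(Function('M')(C), -1)), Mul(-30349, Pow(18961, -1))) = Add(Mul(-9462, Pow(Add(-2, 69), -1)), Mul(-30349, Pow(18961, -1))) = Add(Mul(-9462, Pow(67, -1)), Mul(-30349, Rational(1, 18961))) = Add(Mul(-9462, Rational(1, 67)), Rational(-30349, 18961)) = Add(Rational(-9462, 67), Rational(-30349, 18961)) = Rational(-2708095, 18961)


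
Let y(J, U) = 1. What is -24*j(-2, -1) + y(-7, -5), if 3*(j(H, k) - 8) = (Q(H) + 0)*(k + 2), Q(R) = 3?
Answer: -215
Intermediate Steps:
j(H, k) = 10 + k (j(H, k) = 8 + ((3 + 0)*(k + 2))/3 = 8 + (3*(2 + k))/3 = 8 + (6 + 3*k)/3 = 8 + (2 + k) = 10 + k)
-24*j(-2, -1) + y(-7, -5) = -24*(10 - 1) + 1 = -24*9 + 1 = -216 + 1 = -215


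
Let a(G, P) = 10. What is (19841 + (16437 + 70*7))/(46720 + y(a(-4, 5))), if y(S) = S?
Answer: 18384/23365 ≈ 0.78682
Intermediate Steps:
(19841 + (16437 + 70*7))/(46720 + y(a(-4, 5))) = (19841 + (16437 + 70*7))/(46720 + 10) = (19841 + (16437 + 490))/46730 = (19841 + 16927)*(1/46730) = 36768*(1/46730) = 18384/23365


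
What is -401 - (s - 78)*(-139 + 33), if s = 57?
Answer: -2627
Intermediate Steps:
-401 - (s - 78)*(-139 + 33) = -401 - (57 - 78)*(-139 + 33) = -401 - (-21)*(-106) = -401 - 1*2226 = -401 - 2226 = -2627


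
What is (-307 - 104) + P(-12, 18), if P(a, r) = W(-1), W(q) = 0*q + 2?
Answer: -409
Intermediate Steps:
W(q) = 2 (W(q) = 0 + 2 = 2)
P(a, r) = 2
(-307 - 104) + P(-12, 18) = (-307 - 104) + 2 = -411 + 2 = -409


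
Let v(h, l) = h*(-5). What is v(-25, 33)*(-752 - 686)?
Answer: -179750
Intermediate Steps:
v(h, l) = -5*h
v(-25, 33)*(-752 - 686) = (-5*(-25))*(-752 - 686) = 125*(-1438) = -179750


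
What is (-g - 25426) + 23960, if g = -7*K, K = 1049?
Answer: 5877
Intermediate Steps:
g = -7343 (g = -7*1049 = -7343)
(-g - 25426) + 23960 = (-1*(-7343) - 25426) + 23960 = (7343 - 25426) + 23960 = -18083 + 23960 = 5877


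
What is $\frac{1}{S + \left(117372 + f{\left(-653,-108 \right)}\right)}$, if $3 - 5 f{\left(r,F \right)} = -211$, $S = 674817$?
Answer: $\frac{5}{3961159} \approx 1.2623 \cdot 10^{-6}$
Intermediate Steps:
$f{\left(r,F \right)} = \frac{214}{5}$ ($f{\left(r,F \right)} = \frac{3}{5} - - \frac{211}{5} = \frac{3}{5} + \frac{211}{5} = \frac{214}{5}$)
$\frac{1}{S + \left(117372 + f{\left(-653,-108 \right)}\right)} = \frac{1}{674817 + \left(117372 + \frac{214}{5}\right)} = \frac{1}{674817 + \frac{587074}{5}} = \frac{1}{\frac{3961159}{5}} = \frac{5}{3961159}$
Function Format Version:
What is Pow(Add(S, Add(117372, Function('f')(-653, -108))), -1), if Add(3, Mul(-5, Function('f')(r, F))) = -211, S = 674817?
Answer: Rational(5, 3961159) ≈ 1.2623e-6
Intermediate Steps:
Function('f')(r, F) = Rational(214, 5) (Function('f')(r, F) = Add(Rational(3, 5), Mul(Rational(-1, 5), -211)) = Add(Rational(3, 5), Rational(211, 5)) = Rational(214, 5))
Pow(Add(S, Add(117372, Function('f')(-653, -108))), -1) = Pow(Add(674817, Add(117372, Rational(214, 5))), -1) = Pow(Add(674817, Rational(587074, 5)), -1) = Pow(Rational(3961159, 5), -1) = Rational(5, 3961159)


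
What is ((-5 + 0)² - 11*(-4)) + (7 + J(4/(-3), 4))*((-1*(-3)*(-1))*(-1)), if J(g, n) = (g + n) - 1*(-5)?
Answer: 113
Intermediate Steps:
J(g, n) = 5 + g + n (J(g, n) = (g + n) + 5 = 5 + g + n)
((-5 + 0)² - 11*(-4)) + (7 + J(4/(-3), 4))*((-1*(-3)*(-1))*(-1)) = ((-5 + 0)² - 11*(-4)) + (7 + (5 + 4/(-3) + 4))*((-1*(-3)*(-1))*(-1)) = ((-5)² + 44) + (7 + (5 + 4*(-⅓) + 4))*((3*(-1))*(-1)) = (25 + 44) + (7 + (5 - 4/3 + 4))*(-3*(-1)) = 69 + (7 + 23/3)*3 = 69 + (44/3)*3 = 69 + 44 = 113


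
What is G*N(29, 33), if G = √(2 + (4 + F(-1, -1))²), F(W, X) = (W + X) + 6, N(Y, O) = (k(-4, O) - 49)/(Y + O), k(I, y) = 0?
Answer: -49*√66/62 ≈ -6.4206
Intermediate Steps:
N(Y, O) = -49/(O + Y) (N(Y, O) = (0 - 49)/(Y + O) = -49/(O + Y))
F(W, X) = 6 + W + X
G = √66 (G = √(2 + (4 + (6 - 1 - 1))²) = √(2 + (4 + 4)²) = √(2 + 8²) = √(2 + 64) = √66 ≈ 8.1240)
G*N(29, 33) = √66*(-49/(33 + 29)) = √66*(-49/62) = -49*√66/62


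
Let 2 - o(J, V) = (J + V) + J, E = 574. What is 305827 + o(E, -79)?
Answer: 304760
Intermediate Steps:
o(J, V) = 2 - V - 2*J (o(J, V) = 2 - ((J + V) + J) = 2 - (V + 2*J) = 2 + (-V - 2*J) = 2 - V - 2*J)
305827 + o(E, -79) = 305827 + (2 - 1*(-79) - 2*574) = 305827 + (2 + 79 - 1148) = 305827 - 1067 = 304760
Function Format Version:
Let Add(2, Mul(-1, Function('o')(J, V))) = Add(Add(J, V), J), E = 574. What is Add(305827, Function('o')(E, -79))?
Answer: 304760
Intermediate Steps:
Function('o')(J, V) = Add(2, Mul(-1, V), Mul(-2, J)) (Function('o')(J, V) = Add(2, Mul(-1, Add(Add(J, V), J))) = Add(2, Mul(-1, Add(V, Mul(2, J)))) = Add(2, Add(Mul(-1, V), Mul(-2, J))) = Add(2, Mul(-1, V), Mul(-2, J)))
Add(305827, Function('o')(E, -79)) = Add(305827, Add(2, Mul(-1, -79), Mul(-2, 574))) = Add(305827, Add(2, 79, -1148)) = Add(305827, -1067) = 304760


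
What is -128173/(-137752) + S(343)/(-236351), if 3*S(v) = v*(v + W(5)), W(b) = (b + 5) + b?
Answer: 73966331081/97673468856 ≈ 0.75728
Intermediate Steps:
W(b) = 5 + 2*b (W(b) = (5 + b) + b = 5 + 2*b)
S(v) = v*(15 + v)/3 (S(v) = (v*(v + (5 + 2*5)))/3 = (v*(v + (5 + 10)))/3 = (v*(v + 15))/3 = (v*(15 + v))/3 = v*(15 + v)/3)
-128173/(-137752) + S(343)/(-236351) = -128173/(-137752) + ((⅓)*343*(15 + 343))/(-236351) = -128173*(-1/137752) + ((⅓)*343*358)*(-1/236351) = 128173/137752 + (122794/3)*(-1/236351) = 128173/137752 - 122794/709053 = 73966331081/97673468856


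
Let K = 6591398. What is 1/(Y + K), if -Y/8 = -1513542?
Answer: 1/18699734 ≈ 5.3477e-8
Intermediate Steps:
Y = 12108336 (Y = -8*(-1513542) = 12108336)
1/(Y + K) = 1/(12108336 + 6591398) = 1/18699734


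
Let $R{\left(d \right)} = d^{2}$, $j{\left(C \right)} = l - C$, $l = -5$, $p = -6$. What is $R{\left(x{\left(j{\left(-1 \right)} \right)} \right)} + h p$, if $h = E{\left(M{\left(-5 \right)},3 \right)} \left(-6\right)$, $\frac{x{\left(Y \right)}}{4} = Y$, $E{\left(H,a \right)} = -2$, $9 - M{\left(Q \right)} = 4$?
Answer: $184$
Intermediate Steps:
$M{\left(Q \right)} = 5$ ($M{\left(Q \right)} = 9 - 4 = 5$)
$j{\left(C \right)} = -5 - C$
$x{\left(Y \right)} = 4 Y$
$h = 12$ ($h = \left(-2\right) \left(-6\right) = 12$)
$R{\left(x{\left(j{\left(-1 \right)} \right)} \right)} + h p = \left(4 \left(-5 - -1\right)\right)^{2} + 12 \left(-6\right) = \left(4 \left(-5 + 1\right)\right)^{2} - 72 = \left(4 \left(-4\right)\right)^{2} - 72 = \left(-16\right)^{2} - 72 = 256 - 72 = 184$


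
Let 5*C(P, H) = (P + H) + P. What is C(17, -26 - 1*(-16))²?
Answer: 576/25 ≈ 23.040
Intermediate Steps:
C(P, H) = H/5 + 2*P/5 (C(P, H) = ((P + H) + P)/5 = ((H + P) + P)/5 = (H + 2*P)/5 = H/5 + 2*P/5)
C(17, -26 - 1*(-16))² = ((-26 - 1*(-16))/5 + (⅖)*17)² = ((-26 + 16)/5 + 34/5)² = ((⅕)*(-10) + 34/5)² = (-2 + 34/5)² = (24/5)² = 576/25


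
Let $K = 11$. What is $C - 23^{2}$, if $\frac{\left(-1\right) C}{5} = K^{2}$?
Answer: $-1134$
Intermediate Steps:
$C = -605$ ($C = - 5 \cdot 11^{2} = \left(-5\right) 121 = -605$)
$C - 23^{2} = -605 - 23^{2} = -605 - 529 = -1134$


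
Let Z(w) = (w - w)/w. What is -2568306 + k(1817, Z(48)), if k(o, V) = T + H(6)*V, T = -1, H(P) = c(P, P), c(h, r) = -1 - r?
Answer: -2568307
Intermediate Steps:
H(P) = -1 - P
Z(w) = 0 (Z(w) = 0/w = 0)
k(o, V) = -1 - 7*V (k(o, V) = -1 + (-1 - 1*6)*V = -1 + (-1 - 6)*V = -1 - 7*V)
-2568306 + k(1817, Z(48)) = -2568306 + (-1 - 7*0) = -2568306 + (-1 + 0) = -2568306 - 1 = -2568307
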